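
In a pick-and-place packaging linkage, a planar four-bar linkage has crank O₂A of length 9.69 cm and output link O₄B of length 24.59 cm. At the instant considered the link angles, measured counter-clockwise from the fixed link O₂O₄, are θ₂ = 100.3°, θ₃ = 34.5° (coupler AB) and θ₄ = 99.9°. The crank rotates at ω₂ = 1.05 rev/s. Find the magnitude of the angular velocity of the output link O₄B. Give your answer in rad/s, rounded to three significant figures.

ω₂ = 6.597 rad/s (from 1.05 rev/s).
Differentiating the loop-closure r₂e^{iθ₂}+r₃e^{iθ₃}=r₁+r₄e^{iθ₄} gives r₂ω₂e^{iθ₂}+r₃ω₃e^{iθ₃}=r₄ω₄e^{iθ₄}.
Eliminating the other unknown: ω₄ = r₂ω₂ sin(θ₂−θ₃) / [r₄ sin(θ₄−θ₃)].
Numerator sine = +0.91212; denominator sine = +0.90924.
Result = 0.0969·6.597·(+0.91212) / (0.2459·(+0.90924)) = +2.608 rad/s; magnitude 2.608 rad/s.

2.61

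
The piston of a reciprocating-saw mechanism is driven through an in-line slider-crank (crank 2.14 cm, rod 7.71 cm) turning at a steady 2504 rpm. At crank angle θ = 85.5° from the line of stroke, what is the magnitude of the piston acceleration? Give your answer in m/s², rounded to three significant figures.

304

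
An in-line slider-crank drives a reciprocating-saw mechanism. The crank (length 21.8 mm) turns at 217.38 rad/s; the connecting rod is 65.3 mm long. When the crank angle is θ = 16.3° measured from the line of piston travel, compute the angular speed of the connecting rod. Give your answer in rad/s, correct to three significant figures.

ω = 217.4 rad/s
The rod makes angle φ with the slider axis where L sinφ = r sinθ; differentiating, L cosφ·φ̇ = r ω cosθ.
L cosφ = √(L² − r² sin²θ) = 0.065013 m.
|ω_rod| = r ω |cosθ| / √(L² − r² sin²θ) = 0.0218·217.4·0.95981/0.065013 = 69.962 rad/s.

70.0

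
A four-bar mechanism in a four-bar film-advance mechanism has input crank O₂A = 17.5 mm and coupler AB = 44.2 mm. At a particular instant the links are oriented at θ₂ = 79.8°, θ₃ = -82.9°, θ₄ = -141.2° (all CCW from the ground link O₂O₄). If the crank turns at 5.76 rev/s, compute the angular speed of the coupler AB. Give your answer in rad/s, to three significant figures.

ω₂ = 36.19 rad/s (from 5.76 rev/s).
Differentiating the loop-closure r₂e^{iθ₂}+r₃e^{iθ₃}=r₁+r₄e^{iθ₄} gives r₂ω₂e^{iθ₂}+r₃ω₃e^{iθ₃}=r₄ω₄e^{iθ₄}.
Eliminating the other unknown: ω₃ = r₂ω₂ sin(θ₄−θ₂) / [r₃ sin(θ₃−θ₄)].
Numerator sine = +0.65606; denominator sine = +0.85081.
Result = 0.0175·36.19·(+0.65606) / (0.0442·(+0.85081)) = +11.049 rad/s; magnitude 11.049 rad/s.

11.0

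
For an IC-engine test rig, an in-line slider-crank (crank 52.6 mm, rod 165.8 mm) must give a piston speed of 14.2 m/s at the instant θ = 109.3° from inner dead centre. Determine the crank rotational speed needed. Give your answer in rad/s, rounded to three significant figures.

For an in-line slider-crank, |v_piston| = rω|sinθ|·[1 + r cosθ/√(L² − r² sin²θ)].
With r = 0.0526 m, L = 0.1658 m, θ = 109.3°: the bracketed kinematic factor |dx/dθ| = 0.044188 m.
ω = v/|dx/dθ| = 14.2/0.044188 = 321.35 rad/s.

321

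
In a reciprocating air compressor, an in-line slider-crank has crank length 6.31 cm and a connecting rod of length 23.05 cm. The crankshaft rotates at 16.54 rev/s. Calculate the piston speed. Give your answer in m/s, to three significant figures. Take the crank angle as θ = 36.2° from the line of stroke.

4.74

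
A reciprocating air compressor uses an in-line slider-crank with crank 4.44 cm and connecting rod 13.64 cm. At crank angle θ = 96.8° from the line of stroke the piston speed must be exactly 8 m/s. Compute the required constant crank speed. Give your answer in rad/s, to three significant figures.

189

For an in-line slider-crank, |v_piston| = rω|sinθ|·[1 + r cosθ/√(L² − r² sin²θ)].
With r = 0.0444 m, L = 0.1364 m, θ = 96.8°: the bracketed kinematic factor |dx/dθ| = 0.042292 m.
ω = v/|dx/dθ| = 8/0.042292 = 189.16 rad/s.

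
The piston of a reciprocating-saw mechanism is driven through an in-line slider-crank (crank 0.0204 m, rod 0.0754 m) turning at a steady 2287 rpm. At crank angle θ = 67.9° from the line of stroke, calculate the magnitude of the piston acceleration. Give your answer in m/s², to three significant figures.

209

ω = 2π·2287/60 = 239.5 rad/s
x(θ) = r cosθ + √(L² − r² sin²θ); with ω constant, a = ω²·d²x/dθ².
d²x/dθ² = −r cosθ − r²(cos2θ)/√u − r⁴ sin²2θ/(4u^{3/2}),  u = L² − r² sin²θ = 0.00532791 m².
Substituting r = 0.0204 m, L = 0.0754 m, θ = 67.9°: d²x/dθ² = -0.0036417 m.
a = ω²·d²x/dθ² = (239.5)²·(-0.0036417) = -208.88 m/s²;  |a| = 208.88 m/s².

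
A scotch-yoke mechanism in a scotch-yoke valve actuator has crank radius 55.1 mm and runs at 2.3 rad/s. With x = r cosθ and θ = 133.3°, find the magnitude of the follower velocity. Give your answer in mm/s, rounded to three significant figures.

92.2

ω = 2.3 rad/s
x = r cosθ ⇒ ẋ = −rω sinθ.
|v| = rω|sinθ| = 0.0551·2.3·|sin 133.3°| = 0.092231 m/s = 92.231 mm/s.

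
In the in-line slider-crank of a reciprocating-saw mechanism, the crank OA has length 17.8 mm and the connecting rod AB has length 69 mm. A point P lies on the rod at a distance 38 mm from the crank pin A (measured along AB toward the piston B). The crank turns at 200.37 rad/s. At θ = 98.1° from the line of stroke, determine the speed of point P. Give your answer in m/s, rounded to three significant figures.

ω = 200.4 rad/s.  Crank-pin speed |V_A| = rω = 3.5666 m/s, perpendicular to OA.
Rod angle: sinφ = −(r/L) sinθ ⇒ φ = -14.797°; ω_rod = −rω cosθ/√(L²−r²sin²θ) = +7.533 rad/s.
V_P = V_A + ω_rod × AP, with AP = 0.038 m along the rod.
Components: V_Px = −rω sinθ − a·ω_rod·sinφ = -3.4579 m/s;  V_Py = rω cosθ + a·ω_rod·cosφ = -0.22578 m/s.
|V_P| = √(V_Px² + V_Py²) = 3.4653 m/s.

3.47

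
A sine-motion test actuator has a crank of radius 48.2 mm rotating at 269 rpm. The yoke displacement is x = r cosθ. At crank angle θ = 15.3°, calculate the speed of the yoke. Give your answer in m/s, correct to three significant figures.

ω = 28.17 rad/s (from 269 rpm).
x = r cosθ ⇒ ẋ = −rω sinθ.
|v| = rω|sinθ| = 0.0482·28.17·|sin 15.3°| = 0.35828 m/s.

0.358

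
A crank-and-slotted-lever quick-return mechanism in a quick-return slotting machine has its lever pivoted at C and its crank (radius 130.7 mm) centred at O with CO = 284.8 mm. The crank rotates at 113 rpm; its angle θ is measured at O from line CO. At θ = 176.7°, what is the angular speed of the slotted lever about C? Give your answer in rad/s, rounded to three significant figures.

9.95

ω = 11.83 rad/s (from 113 rpm).
Crank pin A relative to C: A = (d + r cosθ, r sinθ); lever angle φ = atan2(r sinθ, d + r cosθ).
Differentiating tanφ: φ̇ = rω(d cosθ + r)/(d² + r² + 2dr cosθ).
d² + r² + 2dr cosθ = |CA|² = 0.0238703 m²;  d cosθ + r = -0.15363 m.
|ω_lever| = |0.1307·11.83·-0.15363| / 0.0238703 = 9.9539 rad/s.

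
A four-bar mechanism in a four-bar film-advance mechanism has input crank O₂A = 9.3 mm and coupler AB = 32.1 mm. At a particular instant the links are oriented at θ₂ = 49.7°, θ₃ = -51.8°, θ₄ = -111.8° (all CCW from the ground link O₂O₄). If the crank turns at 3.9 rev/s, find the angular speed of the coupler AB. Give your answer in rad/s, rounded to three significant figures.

2.60

ω₂ = 24.5 rad/s (from 3.9 rev/s).
Differentiating the loop-closure r₂e^{iθ₂}+r₃e^{iθ₃}=r₁+r₄e^{iθ₄} gives r₂ω₂e^{iθ₂}+r₃ω₃e^{iθ₃}=r₄ω₄e^{iθ₄}.
Eliminating the other unknown: ω₃ = r₂ω₂ sin(θ₄−θ₂) / [r₃ sin(θ₃−θ₄)].
Numerator sine = -0.31730; denominator sine = +0.86603.
Result = 0.0093·24.5·(-0.31730) / (0.0321·(+0.86603)) = -2.6012 rad/s; magnitude 2.6012 rad/s.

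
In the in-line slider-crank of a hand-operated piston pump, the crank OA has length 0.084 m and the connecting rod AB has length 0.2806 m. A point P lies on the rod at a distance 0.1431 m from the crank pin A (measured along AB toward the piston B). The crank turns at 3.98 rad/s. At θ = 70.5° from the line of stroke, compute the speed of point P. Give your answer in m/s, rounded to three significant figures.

ω = 3.98 rad/s.  Crank-pin speed |V_A| = rω = 0.33432 m/s, perpendicular to OA.
Rod angle: sinφ = −(r/L) sinθ ⇒ φ = -16.391°; ω_rod = −rω cosθ/√(L²−r²sin²θ) = -0.41456 rad/s.
V_P = V_A + ω_rod × AP, with AP = 0.1431 m along the rod.
Components: V_Px = −rω sinθ − a·ω_rod·sinφ = -0.33188 m/s;  V_Py = rω cosθ + a·ω_rod·cosφ = +0.054686 m/s.
|V_P| = √(V_Px² + V_Py²) = 0.33636 m/s.

0.336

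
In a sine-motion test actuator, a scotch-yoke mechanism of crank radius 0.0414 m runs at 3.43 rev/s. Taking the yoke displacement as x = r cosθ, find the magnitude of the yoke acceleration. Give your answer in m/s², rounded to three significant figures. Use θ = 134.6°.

ω = 21.55 rad/s (from 3.43 rev/s).
x = r cosθ ⇒ ẍ = −rω² cosθ (ω constant).
|a| = rω²|cosθ| = 0.0414·(21.55)²·|cos 134.6°| = 13.501 m/s².

13.5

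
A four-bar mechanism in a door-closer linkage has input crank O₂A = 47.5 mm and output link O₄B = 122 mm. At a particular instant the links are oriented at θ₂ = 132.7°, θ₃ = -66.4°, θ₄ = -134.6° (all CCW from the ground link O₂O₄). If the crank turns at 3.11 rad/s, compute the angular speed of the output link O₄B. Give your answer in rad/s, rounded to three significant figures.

ω₂ = 3.11 rad/s
Differentiating the loop-closure r₂e^{iθ₂}+r₃e^{iθ₃}=r₁+r₄e^{iθ₄} gives r₂ω₂e^{iθ₂}+r₃ω₃e^{iθ₃}=r₄ω₄e^{iθ₄}.
Eliminating the other unknown: ω₄ = r₂ω₂ sin(θ₂−θ₃) / [r₄ sin(θ₄−θ₃)].
Numerator sine = -0.32722; denominator sine = -0.92849.
Result = 0.0475·3.11·(-0.32722) / (0.122·(-0.92849)) = +0.42673 rad/s; magnitude 0.42673 rad/s.

0.427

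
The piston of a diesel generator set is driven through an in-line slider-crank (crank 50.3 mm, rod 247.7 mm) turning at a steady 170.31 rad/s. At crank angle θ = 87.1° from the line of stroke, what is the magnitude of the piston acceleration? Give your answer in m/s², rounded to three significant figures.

ω = 170.3 rad/s
x(θ) = r cosθ + √(L² − r² sin²θ); with ω constant, a = ω²·d²x/dθ².
d²x/dθ² = −r cosθ − r²(cos2θ)/√u − r⁴ sin²2θ/(4u^{3/2}),  u = L² − r² sin²θ = 0.0588317 m².
Substituting r = 0.0503 m, L = 0.2477 m, θ = 87.1°: d²x/dθ² = +0.0078317 m.
a = ω²·d²x/dθ² = (170.3)²·(+0.0078317) = +227.16 m/s²;  |a| = 227.16 m/s².

227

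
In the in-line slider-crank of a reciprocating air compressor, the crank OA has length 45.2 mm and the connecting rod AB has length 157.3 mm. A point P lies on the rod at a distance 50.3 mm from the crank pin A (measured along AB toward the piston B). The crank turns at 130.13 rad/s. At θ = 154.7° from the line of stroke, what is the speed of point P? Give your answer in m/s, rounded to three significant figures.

ω = 130.1 rad/s.  Crank-pin speed |V_A| = rω = 5.8819 m/s, perpendicular to OA.
Rod angle: sinφ = −(r/L) sinθ ⇒ φ = -7.054°; ω_rod = −rω cosθ/√(L²−r²sin²θ) = +34.064 rad/s.
V_P = V_A + ω_rod × AP, with AP = 0.0503 m along the rod.
Components: V_Px = −rω sinθ − a·ω_rod·sinφ = -2.3033 m/s;  V_Py = rω cosθ + a·ω_rod·cosφ = -3.6173 m/s.
|V_P| = √(V_Px² + V_Py²) = 4.2883 m/s.

4.29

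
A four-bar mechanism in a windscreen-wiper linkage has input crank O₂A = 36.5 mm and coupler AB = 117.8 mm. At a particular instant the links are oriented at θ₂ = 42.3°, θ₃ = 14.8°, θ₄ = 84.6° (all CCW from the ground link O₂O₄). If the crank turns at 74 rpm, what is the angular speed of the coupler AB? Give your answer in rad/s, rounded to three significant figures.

1.72

ω₂ = 7.749 rad/s (from 74 rpm).
Differentiating the loop-closure r₂e^{iθ₂}+r₃e^{iθ₃}=r₁+r₄e^{iθ₄} gives r₂ω₂e^{iθ₂}+r₃ω₃e^{iθ₃}=r₄ω₄e^{iθ₄}.
Eliminating the other unknown: ω₃ = r₂ω₂ sin(θ₄−θ₂) / [r₃ sin(θ₃−θ₄)].
Numerator sine = +0.67301; denominator sine = -0.93849.
Result = 0.0365·7.749·(+0.67301) / (0.1178·(-0.93849)) = -1.7219 rad/s; magnitude 1.7219 rad/s.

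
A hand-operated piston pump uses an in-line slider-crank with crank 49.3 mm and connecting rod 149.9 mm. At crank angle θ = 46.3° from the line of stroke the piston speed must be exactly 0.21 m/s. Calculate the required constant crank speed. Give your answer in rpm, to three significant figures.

For an in-line slider-crank, |v_piston| = rω|sinθ|·[1 + r cosθ/√(L² − r² sin²θ)].
With r = 0.0493 m, L = 0.1499 m, θ = 46.3°: the bracketed kinematic factor |dx/dθ| = 0.04398 m.
ω = v/|dx/dθ| = 0.21/0.04398 = 4.7749 rad/s.
N = 60ω/(2π) = 45.597 rpm.

45.6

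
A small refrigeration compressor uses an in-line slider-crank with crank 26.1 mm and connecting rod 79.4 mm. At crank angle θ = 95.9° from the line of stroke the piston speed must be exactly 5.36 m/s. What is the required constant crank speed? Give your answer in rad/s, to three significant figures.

For an in-line slider-crank, |v_piston| = rω|sinθ|·[1 + r cosθ/√(L² − r² sin²θ)].
With r = 0.0261 m, L = 0.0794 m, θ = 95.9°: the bracketed kinematic factor |dx/dθ| = 0.025033 m.
ω = v/|dx/dθ| = 5.36/0.025033 = 214.11 rad/s.

214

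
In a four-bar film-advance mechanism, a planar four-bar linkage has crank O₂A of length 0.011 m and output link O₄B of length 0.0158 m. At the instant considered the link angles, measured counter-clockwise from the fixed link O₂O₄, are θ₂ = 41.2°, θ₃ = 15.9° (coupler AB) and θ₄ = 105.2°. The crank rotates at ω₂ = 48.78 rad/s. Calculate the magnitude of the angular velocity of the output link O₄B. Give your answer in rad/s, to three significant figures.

ω₂ = 48.78 rad/s
Differentiating the loop-closure r₂e^{iθ₂}+r₃e^{iθ₃}=r₁+r₄e^{iθ₄} gives r₂ω₂e^{iθ₂}+r₃ω₃e^{iθ₃}=r₄ω₄e^{iθ₄}.
Eliminating the other unknown: ω₄ = r₂ω₂ sin(θ₂−θ₃) / [r₄ sin(θ₄−θ₃)].
Numerator sine = +0.42736; denominator sine = +0.99993.
Result = 0.011·48.78·(+0.42736) / (0.0158·(+0.99993)) = +14.514 rad/s; magnitude 14.514 rad/s.

14.5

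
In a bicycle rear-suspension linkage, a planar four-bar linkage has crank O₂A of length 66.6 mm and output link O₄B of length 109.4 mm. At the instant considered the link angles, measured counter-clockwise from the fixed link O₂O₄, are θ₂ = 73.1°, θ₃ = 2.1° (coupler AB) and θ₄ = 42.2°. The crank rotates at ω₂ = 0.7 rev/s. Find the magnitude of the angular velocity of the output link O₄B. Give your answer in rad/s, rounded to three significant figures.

3.93

ω₂ = 4.398 rad/s (from 0.7 rev/s).
Differentiating the loop-closure r₂e^{iθ₂}+r₃e^{iθ₃}=r₁+r₄e^{iθ₄} gives r₂ω₂e^{iθ₂}+r₃ω₃e^{iθ₃}=r₄ω₄e^{iθ₄}.
Eliminating the other unknown: ω₄ = r₂ω₂ sin(θ₂−θ₃) / [r₄ sin(θ₄−θ₃)].
Numerator sine = +0.94552; denominator sine = +0.64412.
Result = 0.0666·4.398·(+0.94552) / (0.1094·(+0.64412)) = +3.9304 rad/s; magnitude 3.9304 rad/s.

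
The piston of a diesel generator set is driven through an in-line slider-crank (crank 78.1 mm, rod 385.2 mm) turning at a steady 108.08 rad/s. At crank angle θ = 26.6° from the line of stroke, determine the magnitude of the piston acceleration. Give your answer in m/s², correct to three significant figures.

928

ω = 108.1 rad/s
x(θ) = r cosθ + √(L² − r² sin²θ); with ω constant, a = ω²·d²x/dθ².
d²x/dθ² = −r cosθ − r²(cos2θ)/√u − r⁴ sin²2θ/(4u^{3/2}),  u = L² − r² sin²θ = 0.147156 m².
Substituting r = 0.0781 m, L = 0.3852 m, θ = 26.6°: d²x/dθ² = -0.079464 m.
a = ω²·d²x/dθ² = (108.1)²·(-0.079464) = -928.24 m/s²;  |a| = 928.24 m/s².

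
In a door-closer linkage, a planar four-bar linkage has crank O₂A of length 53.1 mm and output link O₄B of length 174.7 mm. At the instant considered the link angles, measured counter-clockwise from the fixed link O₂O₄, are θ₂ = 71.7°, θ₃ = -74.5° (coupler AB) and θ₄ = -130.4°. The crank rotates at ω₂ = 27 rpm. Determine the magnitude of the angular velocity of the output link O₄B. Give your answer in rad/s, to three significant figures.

ω₂ = 2.827 rad/s (from 27 rpm).
Differentiating the loop-closure r₂e^{iθ₂}+r₃e^{iθ₃}=r₁+r₄e^{iθ₄} gives r₂ω₂e^{iθ₂}+r₃ω₃e^{iθ₃}=r₄ω₄e^{iθ₄}.
Eliminating the other unknown: ω₄ = r₂ω₂ sin(θ₂−θ₃) / [r₄ sin(θ₄−θ₃)].
Numerator sine = +0.55630; denominator sine = -0.82806.
Result = 0.0531·2.827·(+0.55630) / (0.1747·(-0.82806)) = -0.57735 rad/s; magnitude 0.57735 rad/s.

0.577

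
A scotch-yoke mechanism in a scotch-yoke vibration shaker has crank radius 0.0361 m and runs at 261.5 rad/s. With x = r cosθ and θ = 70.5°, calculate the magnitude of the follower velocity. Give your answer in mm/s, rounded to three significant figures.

8900

ω = 261.5 rad/s
x = r cosθ ⇒ ẋ = −rω sinθ.
|v| = rω|sinθ| = 0.0361·261.5·|sin 70.5°| = 8.8987 m/s = 8898.7 mm/s.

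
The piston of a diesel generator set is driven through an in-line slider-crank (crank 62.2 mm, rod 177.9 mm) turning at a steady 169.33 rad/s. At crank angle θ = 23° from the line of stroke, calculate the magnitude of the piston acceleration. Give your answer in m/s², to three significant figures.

2090

ω = 169.3 rad/s
x(θ) = r cosθ + √(L² − r² sin²θ); with ω constant, a = ω²·d²x/dθ².
d²x/dθ² = −r cosθ − r²(cos2θ)/√u − r⁴ sin²2θ/(4u^{3/2}),  u = L² − r² sin²θ = 0.0310578 m².
Substituting r = 0.0622 m, L = 0.1779 m, θ = 23°: d²x/dθ² = -0.072859 m.
a = ω²·d²x/dθ² = (169.3)²·(-0.072859) = -2089.1 m/s²;  |a| = 2089.1 m/s².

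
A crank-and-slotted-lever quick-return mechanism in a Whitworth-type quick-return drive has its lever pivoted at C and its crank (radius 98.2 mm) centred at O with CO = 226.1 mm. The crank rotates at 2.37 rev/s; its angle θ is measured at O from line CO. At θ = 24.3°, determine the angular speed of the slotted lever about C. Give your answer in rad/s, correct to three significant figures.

ω = 14.89 rad/s (from 2.37 rev/s).
Crank pin A relative to C: A = (d + r cosθ, r sinθ); lever angle φ = atan2(r sinθ, d + r cosθ).
Differentiating tanφ: φ̇ = rω(d cosθ + r)/(d² + r² + 2dr cosθ).
d² + r² + 2dr cosθ = |CA|² = 0.101236 m²;  d cosθ + r = +0.30427 m.
|ω_lever| = |0.0982·14.89·+0.30427| / 0.101236 = 4.395 rad/s.

4.40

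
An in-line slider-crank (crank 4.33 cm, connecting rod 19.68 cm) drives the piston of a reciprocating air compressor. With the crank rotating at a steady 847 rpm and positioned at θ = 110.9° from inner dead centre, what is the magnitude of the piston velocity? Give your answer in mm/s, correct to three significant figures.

3300

ω = 2π·847/60 = 88.7 rad/s
For an in-line slider-crank, x = r cosθ + √(L² − r² sin²θ), so v = −rω sinθ·[1 + r cosθ/√(L² − r² sin²θ)].
With r = 0.0433 m, L = 0.1968 m, θ = 110.9°: √(L² − r² sin²θ) = 0.1926 m.
v = −0.0433·88.7·0.93420·[1 + 0.0433·-0.35674/0.1926] = -3.3002 m/s.
|v| = 3.3002 m/s = 3300.2 mm/s.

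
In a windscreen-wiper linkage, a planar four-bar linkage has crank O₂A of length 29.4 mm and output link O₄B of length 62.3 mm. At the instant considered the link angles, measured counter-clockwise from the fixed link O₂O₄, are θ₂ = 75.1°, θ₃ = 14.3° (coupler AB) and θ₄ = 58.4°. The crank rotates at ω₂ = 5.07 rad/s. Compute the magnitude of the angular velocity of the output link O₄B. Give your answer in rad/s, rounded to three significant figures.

ω₂ = 5.07 rad/s
Differentiating the loop-closure r₂e^{iθ₂}+r₃e^{iθ₃}=r₁+r₄e^{iθ₄} gives r₂ω₂e^{iθ₂}+r₃ω₃e^{iθ₃}=r₄ω₄e^{iθ₄}.
Eliminating the other unknown: ω₄ = r₂ω₂ sin(θ₂−θ₃) / [r₄ sin(θ₄−θ₃)].
Numerator sine = +0.87292; denominator sine = +0.69591.
Result = 0.0294·5.07·(+0.87292) / (0.0623·(+0.69591)) = +3.0012 rad/s; magnitude 3.0012 rad/s.

3.00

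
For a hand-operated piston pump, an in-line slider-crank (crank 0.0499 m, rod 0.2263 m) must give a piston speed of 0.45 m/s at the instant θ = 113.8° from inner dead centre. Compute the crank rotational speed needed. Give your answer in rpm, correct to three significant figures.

For an in-line slider-crank, |v_piston| = rω|sinθ|·[1 + r cosθ/√(L² − r² sin²θ)].
With r = 0.0499 m, L = 0.2263 m, θ = 113.8°: the bracketed kinematic factor |dx/dθ| = 0.041509 m.
ω = v/|dx/dθ| = 0.45/0.041509 = 10.841 rad/s.
N = 60ω/(2π) = 103.53 rpm.

104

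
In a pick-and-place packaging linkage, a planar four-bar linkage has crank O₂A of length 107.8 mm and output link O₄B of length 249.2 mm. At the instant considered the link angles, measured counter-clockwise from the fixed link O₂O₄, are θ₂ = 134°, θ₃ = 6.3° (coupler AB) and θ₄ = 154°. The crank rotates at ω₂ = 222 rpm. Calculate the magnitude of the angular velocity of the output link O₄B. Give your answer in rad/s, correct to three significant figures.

14.9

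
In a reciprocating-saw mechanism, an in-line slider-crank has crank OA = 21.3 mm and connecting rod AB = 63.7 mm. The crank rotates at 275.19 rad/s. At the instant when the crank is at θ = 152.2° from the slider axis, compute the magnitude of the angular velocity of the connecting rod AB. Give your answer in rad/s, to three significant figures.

82.4

ω = 275.2 rad/s
The rod makes angle φ with the slider axis where L sinφ = r sinθ; differentiating, L cosφ·φ̇ = r ω cosθ.
L cosφ = √(L² − r² sin²θ) = 0.062921 m.
|ω_rod| = r ω |cosθ| / √(L² − r² sin²θ) = 0.0213·275.2·0.88458/0.062921 = 82.406 rad/s.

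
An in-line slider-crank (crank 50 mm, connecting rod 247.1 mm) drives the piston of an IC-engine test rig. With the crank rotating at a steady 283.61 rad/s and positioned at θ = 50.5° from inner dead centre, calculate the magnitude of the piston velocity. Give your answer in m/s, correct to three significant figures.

ω = 283.6 rad/s
For an in-line slider-crank, x = r cosθ + √(L² − r² sin²θ), so v = −rω sinθ·[1 + r cosθ/√(L² − r² sin²θ)].
With r = 0.05 m, L = 0.2471 m, θ = 50.5°: √(L² − r² sin²θ) = 0.24407 m.
v = −0.05·283.6·0.77162·[1 + 0.05·0.63608/0.24407] = -12.368 m/s.
|v| = 12.368 m/s.

12.4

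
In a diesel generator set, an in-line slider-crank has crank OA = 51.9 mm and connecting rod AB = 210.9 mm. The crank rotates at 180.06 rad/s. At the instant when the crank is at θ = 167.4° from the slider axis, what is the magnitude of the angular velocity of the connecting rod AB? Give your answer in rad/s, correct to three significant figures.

43.3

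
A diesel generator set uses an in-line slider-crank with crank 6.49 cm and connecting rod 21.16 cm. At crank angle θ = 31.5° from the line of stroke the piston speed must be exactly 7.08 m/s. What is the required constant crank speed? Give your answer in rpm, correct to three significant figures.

1580

For an in-line slider-crank, |v_piston| = rω|sinθ|·[1 + r cosθ/√(L² − r² sin²θ)].
With r = 0.0649 m, L = 0.2116 m, θ = 31.5°: the bracketed kinematic factor |dx/dθ| = 0.042894 m.
ω = v/|dx/dθ| = 7.08/0.042894 = 165.06 rad/s.
N = 60ω/(2π) = 1576.2 rpm.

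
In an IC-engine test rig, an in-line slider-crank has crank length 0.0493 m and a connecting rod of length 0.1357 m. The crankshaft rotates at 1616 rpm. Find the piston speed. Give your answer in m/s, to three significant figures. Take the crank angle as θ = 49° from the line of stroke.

7.86

ω = 2π·1616/60 = 169.2 rad/s
For an in-line slider-crank, x = r cosθ + √(L² − r² sin²θ), so v = −rω sinθ·[1 + r cosθ/√(L² − r² sin²θ)].
With r = 0.0493 m, L = 0.1357 m, θ = 49°: √(L² − r² sin²θ) = 0.1305 m.
v = −0.0493·169.2·0.75471·[1 + 0.0493·0.65606/0.1305] = -7.857 m/s.
|v| = 7.857 m/s.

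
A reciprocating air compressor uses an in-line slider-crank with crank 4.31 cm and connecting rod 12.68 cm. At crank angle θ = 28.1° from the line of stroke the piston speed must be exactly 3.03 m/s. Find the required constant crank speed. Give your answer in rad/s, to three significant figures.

For an in-line slider-crank, |v_piston| = rω|sinθ|·[1 + r cosθ/√(L² − r² sin²θ)].
With r = 0.0431 m, L = 0.1268 m, θ = 28.1°: the bracketed kinematic factor |dx/dθ| = 0.026467 m.
ω = v/|dx/dθ| = 3.03/0.026467 = 114.48 rad/s.

114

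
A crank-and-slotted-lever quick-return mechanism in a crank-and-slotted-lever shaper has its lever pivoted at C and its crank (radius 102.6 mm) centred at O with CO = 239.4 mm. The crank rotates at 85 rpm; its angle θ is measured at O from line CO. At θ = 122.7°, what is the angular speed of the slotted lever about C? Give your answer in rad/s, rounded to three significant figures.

ω = 8.901 rad/s (from 85 rpm).
Crank pin A relative to C: A = (d + r cosθ, r sinθ); lever angle φ = atan2(r sinθ, d + r cosθ).
Differentiating tanφ: φ̇ = rω(d cosθ + r)/(d² + r² + 2dr cosθ).
d² + r² + 2dr cosθ = |CA|² = 0.0412999 m²;  d cosθ + r = -0.026734 m.
|ω_lever| = |0.1026·8.901·-0.026734| / 0.0412999 = 0.59116 rad/s.

0.591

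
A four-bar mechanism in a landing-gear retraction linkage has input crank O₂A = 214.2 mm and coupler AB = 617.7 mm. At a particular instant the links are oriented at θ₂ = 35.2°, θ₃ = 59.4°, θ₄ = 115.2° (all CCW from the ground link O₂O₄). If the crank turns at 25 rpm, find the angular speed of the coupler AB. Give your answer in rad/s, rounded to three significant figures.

ω₂ = 2.618 rad/s (from 25 rpm).
Differentiating the loop-closure r₂e^{iθ₂}+r₃e^{iθ₃}=r₁+r₄e^{iθ₄} gives r₂ω₂e^{iθ₂}+r₃ω₃e^{iθ₃}=r₄ω₄e^{iθ₄}.
Eliminating the other unknown: ω₃ = r₂ω₂ sin(θ₄−θ₂) / [r₃ sin(θ₃−θ₄)].
Numerator sine = +0.98481; denominator sine = -0.82708.
Result = 0.2142·2.618·(+0.98481) / (0.6177·(-0.82708)) = -1.081 rad/s; magnitude 1.081 rad/s.

1.08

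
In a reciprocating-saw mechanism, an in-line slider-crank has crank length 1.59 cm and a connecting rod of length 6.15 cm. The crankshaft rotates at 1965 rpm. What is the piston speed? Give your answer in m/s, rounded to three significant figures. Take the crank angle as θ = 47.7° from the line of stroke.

ω = 2π·1965/60 = 205.8 rad/s
For an in-line slider-crank, x = r cosθ + √(L² − r² sin²θ), so v = −rω sinθ·[1 + r cosθ/√(L² − r² sin²θ)].
With r = 0.0159 m, L = 0.0615 m, θ = 47.7°: √(L² − r² sin²θ) = 0.060365 m.
v = −0.0159·205.8·0.73963·[1 + 0.0159·0.67301/0.060365] = -2.8489 m/s.
|v| = 2.8489 m/s.

2.85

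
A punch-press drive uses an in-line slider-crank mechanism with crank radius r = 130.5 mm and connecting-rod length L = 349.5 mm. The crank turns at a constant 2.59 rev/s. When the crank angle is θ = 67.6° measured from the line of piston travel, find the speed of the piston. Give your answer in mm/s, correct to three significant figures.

ω = 2π·2.59 = 16.27 rad/s
For an in-line slider-crank, x = r cosθ + √(L² − r² sin²θ), so v = −rω sinθ·[1 + r cosθ/√(L² − r² sin²θ)].
With r = 0.1305 m, L = 0.3495 m, θ = 67.6°: √(L² − r² sin²θ) = 0.32801 m.
v = −0.1305·16.27·0.92455·[1 + 0.1305·0.38107/0.32801] = -2.2611 m/s.
|v| = 2.2611 m/s = 2261.1 mm/s.

2260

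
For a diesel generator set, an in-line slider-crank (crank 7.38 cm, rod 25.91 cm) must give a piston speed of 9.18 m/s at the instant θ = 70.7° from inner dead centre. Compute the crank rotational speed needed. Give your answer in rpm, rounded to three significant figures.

1150

For an in-line slider-crank, |v_piston| = rω|sinθ|·[1 + r cosθ/√(L² − r² sin²θ)].
With r = 0.0738 m, L = 0.2591 m, θ = 70.7°: the bracketed kinematic factor |dx/dθ| = 0.07646 m.
ω = v/|dx/dθ| = 9.18/0.07646 = 120.06 rad/s.
N = 60ω/(2π) = 1146.5 rpm.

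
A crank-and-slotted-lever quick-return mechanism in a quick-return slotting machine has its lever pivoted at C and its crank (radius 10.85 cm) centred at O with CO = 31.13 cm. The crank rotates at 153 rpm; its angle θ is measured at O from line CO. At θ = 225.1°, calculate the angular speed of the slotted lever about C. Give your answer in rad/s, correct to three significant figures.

ω = 16.02 rad/s (from 153 rpm).
Crank pin A relative to C: A = (d + r cosθ, r sinθ); lever angle φ = atan2(r sinθ, d + r cosθ).
Differentiating tanφ: φ̇ = rω(d cosθ + r)/(d² + r² + 2dr cosθ).
d² + r² + 2dr cosθ = |CA|² = 0.0609968 m²;  d cosθ + r = -0.11124 m.
|ω_lever| = |0.1085·16.02·-0.11124| / 0.0609968 = 3.1703 rad/s.

3.17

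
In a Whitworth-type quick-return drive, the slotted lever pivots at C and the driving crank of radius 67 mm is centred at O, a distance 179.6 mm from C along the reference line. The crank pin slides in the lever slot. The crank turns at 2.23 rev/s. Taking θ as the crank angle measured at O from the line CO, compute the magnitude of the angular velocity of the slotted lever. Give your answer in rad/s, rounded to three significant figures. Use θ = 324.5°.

ω = 14.01 rad/s (from 2.23 rev/s).
Crank pin A relative to C: A = (d + r cosθ, r sinθ); lever angle φ = atan2(r sinθ, d + r cosθ).
Differentiating tanφ: φ̇ = rω(d cosθ + r)/(d² + r² + 2dr cosθ).
d² + r² + 2dr cosθ = |CA|² = 0.056338 m²;  d cosθ + r = +0.21322 m.
|ω_lever| = |0.067·14.01·+0.21322| / 0.056338 = 3.5528 rad/s.

3.55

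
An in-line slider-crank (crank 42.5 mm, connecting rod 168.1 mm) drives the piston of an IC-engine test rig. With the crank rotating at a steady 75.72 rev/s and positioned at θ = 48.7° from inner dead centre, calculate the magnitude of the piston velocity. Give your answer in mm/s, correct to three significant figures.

17800

ω = 2π·75.7 = 475.8 rad/s
For an in-line slider-crank, x = r cosθ + √(L² − r² sin²θ), so v = −rω sinθ·[1 + r cosθ/√(L² − r² sin²θ)].
With r = 0.0425 m, L = 0.1681 m, θ = 48.7°: √(L² − r² sin²θ) = 0.16504 m.
v = −0.0425·475.8·0.75126·[1 + 0.0425·0.66000/0.16504] = -17.772 m/s.
|v| = 17.772 m/s = 17772 mm/s.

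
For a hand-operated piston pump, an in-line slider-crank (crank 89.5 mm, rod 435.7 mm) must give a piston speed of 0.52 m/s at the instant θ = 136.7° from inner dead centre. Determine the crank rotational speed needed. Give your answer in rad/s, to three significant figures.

For an in-line slider-crank, |v_piston| = rω|sinθ|·[1 + r cosθ/√(L² − r² sin²θ)].
With r = 0.0895 m, L = 0.4357 m, θ = 136.7°: the bracketed kinematic factor |dx/dθ| = 0.052112 m.
ω = v/|dx/dθ| = 0.52/0.052112 = 9.9785 rad/s.

9.98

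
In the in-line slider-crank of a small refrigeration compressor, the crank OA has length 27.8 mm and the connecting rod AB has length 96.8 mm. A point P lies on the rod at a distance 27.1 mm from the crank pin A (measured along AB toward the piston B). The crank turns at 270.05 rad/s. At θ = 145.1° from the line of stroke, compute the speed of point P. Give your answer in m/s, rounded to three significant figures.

5.98

ω = 270.1 rad/s.  Crank-pin speed |V_A| = rω = 7.5074 m/s, perpendicular to OA.
Rod angle: sinφ = −(r/L) sinθ ⇒ φ = -9.457°; ω_rod = −rω cosθ/√(L²−r²sin²θ) = +64.484 rad/s.
V_P = V_A + ω_rod × AP, with AP = 0.0271 m along the rod.
Components: V_Px = −rω sinθ − a·ω_rod·sinφ = -4.0082 m/s;  V_Py = rω cosθ + a·ω_rod·cosφ = -4.4334 m/s.
|V_P| = √(V_Px² + V_Py²) = 5.9767 m/s.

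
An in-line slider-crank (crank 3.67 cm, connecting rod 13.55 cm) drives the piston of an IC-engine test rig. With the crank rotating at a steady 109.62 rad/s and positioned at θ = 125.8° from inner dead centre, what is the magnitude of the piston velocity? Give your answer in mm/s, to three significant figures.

2730

ω = 109.6 rad/s
For an in-line slider-crank, x = r cosθ + √(L² − r² sin²θ), so v = −rω sinθ·[1 + r cosθ/√(L² − r² sin²θ)].
With r = 0.0367 m, L = 0.1355 m, θ = 125.8°: √(L² − r² sin²θ) = 0.13219 m.
v = −0.0367·109.6·0.81106·[1 + 0.0367·-0.58496/0.13219] = -2.733 m/s.
|v| = 2.733 m/s = 2733 mm/s.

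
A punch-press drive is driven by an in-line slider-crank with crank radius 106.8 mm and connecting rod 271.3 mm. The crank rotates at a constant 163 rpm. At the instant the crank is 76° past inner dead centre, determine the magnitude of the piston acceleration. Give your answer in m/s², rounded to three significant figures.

4.04

ω = 2π·163/60 = 17.07 rad/s
x(θ) = r cosθ + √(L² − r² sin²θ); with ω constant, a = ω²·d²x/dθ².
d²x/dθ² = −r cosθ − r²(cos2θ)/√u − r⁴ sin²2θ/(4u^{3/2}),  u = L² − r² sin²θ = 0.062865 m².
Substituting r = 0.1068 m, L = 0.2713 m, θ = 76°: d²x/dθ² = +0.013875 m.
a = ω²·d²x/dθ² = (17.07)²·(+0.013875) = +4.0427 m/s²;  |a| = 4.0427 m/s².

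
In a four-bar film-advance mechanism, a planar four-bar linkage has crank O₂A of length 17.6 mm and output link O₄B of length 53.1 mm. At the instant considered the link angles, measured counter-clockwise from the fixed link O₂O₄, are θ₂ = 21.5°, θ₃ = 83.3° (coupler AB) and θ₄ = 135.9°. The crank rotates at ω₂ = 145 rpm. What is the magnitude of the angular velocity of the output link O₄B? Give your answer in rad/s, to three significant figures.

ω₂ = 15.18 rad/s (from 145 rpm).
Differentiating the loop-closure r₂e^{iθ₂}+r₃e^{iθ₃}=r₁+r₄e^{iθ₄} gives r₂ω₂e^{iθ₂}+r₃ω₃e^{iθ₃}=r₄ω₄e^{iθ₄}.
Eliminating the other unknown: ω₄ = r₂ω₂ sin(θ₂−θ₃) / [r₄ sin(θ₄−θ₃)].
Numerator sine = -0.88130; denominator sine = +0.79441.
Result = 0.0176·15.18·(-0.88130) / (0.0531·(+0.79441)) = -5.5833 rad/s; magnitude 5.5833 rad/s.

5.58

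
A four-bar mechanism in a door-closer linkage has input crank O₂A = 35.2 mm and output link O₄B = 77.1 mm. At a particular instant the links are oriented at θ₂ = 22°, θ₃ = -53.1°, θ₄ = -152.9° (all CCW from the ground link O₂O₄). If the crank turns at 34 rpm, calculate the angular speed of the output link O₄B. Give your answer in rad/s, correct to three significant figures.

1.59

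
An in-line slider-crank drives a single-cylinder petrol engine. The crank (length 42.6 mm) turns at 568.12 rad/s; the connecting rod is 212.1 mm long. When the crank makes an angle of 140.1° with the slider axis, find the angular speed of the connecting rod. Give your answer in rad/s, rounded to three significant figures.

ω = 568.1 rad/s
The rod makes angle φ with the slider axis where L sinφ = r sinθ; differentiating, L cosφ·φ̇ = r ω cosθ.
L cosφ = √(L² − r² sin²θ) = 0.21033 m.
|ω_rod| = r ω |cosθ| / √(L² − r² sin²θ) = 0.0426·568.1·0.76717/0.21033 = 88.274 rad/s.

88.3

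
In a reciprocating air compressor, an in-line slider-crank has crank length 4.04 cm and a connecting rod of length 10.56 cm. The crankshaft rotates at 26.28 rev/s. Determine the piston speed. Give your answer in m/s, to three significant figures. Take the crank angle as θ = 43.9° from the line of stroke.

ω = 2π·26.3 = 165.1 rad/s
For an in-line slider-crank, x = r cosθ + √(L² − r² sin²θ), so v = −rω sinθ·[1 + r cosθ/√(L² − r² sin²θ)].
With r = 0.0404 m, L = 0.1056 m, θ = 43.9°: √(L² − r² sin²θ) = 0.10182 m.
v = −0.0404·165.1·0.69340·[1 + 0.0404·0.72055/0.10182] = -5.9481 m/s.
|v| = 5.9481 m/s.

5.95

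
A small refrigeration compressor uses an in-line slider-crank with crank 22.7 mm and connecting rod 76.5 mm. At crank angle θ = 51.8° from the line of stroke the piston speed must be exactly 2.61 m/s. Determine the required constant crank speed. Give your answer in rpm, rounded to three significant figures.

For an in-line slider-crank, |v_piston| = rω|sinθ|·[1 + r cosθ/√(L² − r² sin²θ)].
With r = 0.0227 m, L = 0.0765 m, θ = 51.8°: the bracketed kinematic factor |dx/dθ| = 0.021205 m.
ω = v/|dx/dθ| = 2.61/0.021205 = 123.08 rad/s.
N = 60ω/(2π) = 1175.4 rpm.

1180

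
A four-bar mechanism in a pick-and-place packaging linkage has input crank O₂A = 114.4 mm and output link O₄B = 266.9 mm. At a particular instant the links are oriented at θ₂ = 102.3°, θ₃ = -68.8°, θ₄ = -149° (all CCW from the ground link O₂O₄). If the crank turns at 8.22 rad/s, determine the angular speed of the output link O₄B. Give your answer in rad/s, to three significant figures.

0.553

ω₂ = 8.22 rad/s
Differentiating the loop-closure r₂e^{iθ₂}+r₃e^{iθ₃}=r₁+r₄e^{iθ₄} gives r₂ω₂e^{iθ₂}+r₃ω₃e^{iθ₃}=r₄ω₄e^{iθ₄}.
Eliminating the other unknown: ω₄ = r₂ω₂ sin(θ₂−θ₃) / [r₄ sin(θ₄−θ₃)].
Numerator sine = +0.15471; denominator sine = -0.98541.
Result = 0.1144·8.22·(+0.15471) / (0.2669·(-0.98541)) = -0.55316 rad/s; magnitude 0.55316 rad/s.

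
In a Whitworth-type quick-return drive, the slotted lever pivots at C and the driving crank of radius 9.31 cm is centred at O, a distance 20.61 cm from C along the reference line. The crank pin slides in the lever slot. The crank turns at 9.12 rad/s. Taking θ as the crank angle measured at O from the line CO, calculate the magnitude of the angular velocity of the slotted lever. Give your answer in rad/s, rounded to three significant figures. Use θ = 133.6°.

ω = 9.12 rad/s
Crank pin A relative to C: A = (d + r cosθ, r sinθ); lever angle φ = atan2(r sinθ, d + r cosθ).
Differentiating tanφ: φ̇ = rω(d cosθ + r)/(d² + r² + 2dr cosθ).
d² + r² + 2dr cosθ = |CA|² = 0.0246801 m²;  d cosθ + r = -0.049031 m.
|ω_lever| = |0.0931·9.12·-0.049031| / 0.0246801 = 1.6868 rad/s.

1.69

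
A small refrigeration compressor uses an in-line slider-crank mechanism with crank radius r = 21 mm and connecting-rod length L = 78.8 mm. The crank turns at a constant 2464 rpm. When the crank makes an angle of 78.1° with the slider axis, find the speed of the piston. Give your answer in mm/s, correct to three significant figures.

ω = 2π·2464/60 = 258 rad/s
For an in-line slider-crank, x = r cosθ + √(L² − r² sin²θ), so v = −rω sinθ·[1 + r cosθ/√(L² − r² sin²θ)].
With r = 0.021 m, L = 0.0788 m, θ = 78.1°: √(L² − r² sin²θ) = 0.076074 m.
v = −0.021·258·0.97851·[1 + 0.021·0.20620/0.076074] = -5.604 m/s.
|v| = 5.604 m/s = 5604 mm/s.

5600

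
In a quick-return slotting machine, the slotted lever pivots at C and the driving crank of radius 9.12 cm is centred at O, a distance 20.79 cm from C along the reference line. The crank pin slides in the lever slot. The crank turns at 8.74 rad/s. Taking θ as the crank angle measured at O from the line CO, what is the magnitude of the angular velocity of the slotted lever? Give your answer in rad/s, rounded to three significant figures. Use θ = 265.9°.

1.25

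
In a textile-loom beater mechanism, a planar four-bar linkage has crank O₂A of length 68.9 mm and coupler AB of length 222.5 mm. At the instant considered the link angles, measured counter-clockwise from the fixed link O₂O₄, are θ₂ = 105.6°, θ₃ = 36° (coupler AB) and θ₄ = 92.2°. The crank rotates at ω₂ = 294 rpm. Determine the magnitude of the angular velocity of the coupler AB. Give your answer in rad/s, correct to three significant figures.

2.66

ω₂ = 30.79 rad/s (from 294 rpm).
Differentiating the loop-closure r₂e^{iθ₂}+r₃e^{iθ₃}=r₁+r₄e^{iθ₄} gives r₂ω₂e^{iθ₂}+r₃ω₃e^{iθ₃}=r₄ω₄e^{iθ₄}.
Eliminating the other unknown: ω₃ = r₂ω₂ sin(θ₄−θ₂) / [r₃ sin(θ₃−θ₄)].
Numerator sine = -0.23175; denominator sine = -0.83098.
Result = 0.0689·30.79·(-0.23175) / (0.2225·(-0.83098)) = +2.6588 rad/s; magnitude 2.6588 rad/s.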